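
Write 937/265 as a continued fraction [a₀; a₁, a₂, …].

[3; 1, 1, 6, 2, 9]

937 ÷ 265 → quotient 3, remainder 142
265 ÷ 142 → quotient 1, remainder 123
142 ÷ 123 → quotient 1, remainder 19
123 ÷ 19 → quotient 6, remainder 9
19 ÷ 9 → quotient 2, remainder 1
9 ÷ 1 → quotient 9, remainder 0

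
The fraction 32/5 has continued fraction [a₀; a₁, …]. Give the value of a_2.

⌊32/5⌋ = 6, remainder 2
⌊5/2⌋ = 2, remainder 1
⌊2/1⌋ = 2, remainder 0

2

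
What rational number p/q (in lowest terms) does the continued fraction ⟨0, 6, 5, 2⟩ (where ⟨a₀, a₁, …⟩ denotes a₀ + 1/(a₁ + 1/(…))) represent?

Start with 2.
5 + 1/(2/1) = 5 + 1/2 = 11/2
6 + 1/(11/2) = 6 + 2/11 = 68/11
0 + 1/(68/11) = 0 + 11/68 = 11/68

11/68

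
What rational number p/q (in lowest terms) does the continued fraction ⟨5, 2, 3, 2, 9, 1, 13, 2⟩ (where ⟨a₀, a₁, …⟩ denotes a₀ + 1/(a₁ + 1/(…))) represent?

26158/4811

Collapse the nested fraction from the inside out:
Start with 2.
13 + 1/(2/1) = 13 + 1/2 = 27/2
1 + 1/(27/2) = 1 + 2/27 = 29/27
9 + 1/(29/27) = 9 + 27/29 = 288/29
2 + 1/(288/29) = 2 + 29/288 = 605/288
3 + 1/(605/288) = 3 + 288/605 = 2103/605
2 + 1/(2103/605) = 2 + 605/2103 = 4811/2103
5 + 1/(4811/2103) = 5 + 2103/4811 = 26158/4811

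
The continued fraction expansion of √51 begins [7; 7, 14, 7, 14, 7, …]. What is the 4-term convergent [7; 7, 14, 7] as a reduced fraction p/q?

4999/700

Compute successive convergents:
a_0 = 7: 7/1
a_1 = 7: 50/7
a_2 = 14: 707/99
a_3 = 7: 4999/700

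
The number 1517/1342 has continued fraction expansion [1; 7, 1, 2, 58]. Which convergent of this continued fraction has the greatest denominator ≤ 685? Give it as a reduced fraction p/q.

a_0 = 1: 1/1  (≤ bound)
a_1 = 7: 8/7  (≤ bound)
a_2 = 1: 9/8  (≤ bound)
a_3 = 2: 26/23  (≤ bound)
a_4 = 58: 1517/1342  (> 685, stop)

26/23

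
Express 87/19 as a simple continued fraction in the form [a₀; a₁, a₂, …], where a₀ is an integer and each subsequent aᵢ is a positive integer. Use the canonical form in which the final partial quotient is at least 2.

Repeatedly divide and take the remainder:
87 ÷ 19 → quotient 4, remainder 11
19 ÷ 11 → quotient 1, remainder 8
11 ÷ 8 → quotient 1, remainder 3
8 ÷ 3 → quotient 2, remainder 2
3 ÷ 2 → quotient 1, remainder 1
2 ÷ 1 → quotient 2, remainder 0

[4; 1, 1, 2, 1, 2]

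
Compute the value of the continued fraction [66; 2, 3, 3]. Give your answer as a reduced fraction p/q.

a_0 = 66: 66/1
a_1 = 2: 133/2
a_2 = 3: 465/7
a_3 = 3: 1528/23

1528/23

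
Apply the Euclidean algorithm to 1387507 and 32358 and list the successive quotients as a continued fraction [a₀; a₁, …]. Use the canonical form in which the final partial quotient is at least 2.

[42; 1, 7, 3, 12, 2, 50]

Repeatedly divide and take the remainder:
1387507 ÷ 32358 → quotient 42, remainder 28471
32358 ÷ 28471 → quotient 1, remainder 3887
28471 ÷ 3887 → quotient 7, remainder 1262
3887 ÷ 1262 → quotient 3, remainder 101
1262 ÷ 101 → quotient 12, remainder 50
101 ÷ 50 → quotient 2, remainder 1
50 ÷ 1 → quotient 50, remainder 0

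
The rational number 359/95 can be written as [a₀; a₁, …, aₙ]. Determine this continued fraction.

[3; 1, 3, 1, 1, 10]

359 = 3·95 + 74, so a_0 = 3
95 = 1·74 + 21, so a_1 = 1
74 = 3·21 + 11, so a_2 = 3
21 = 1·11 + 10, so a_3 = 1
11 = 1·10 + 1, so a_4 = 1
10 = 10·1 + 0, so a_5 = 10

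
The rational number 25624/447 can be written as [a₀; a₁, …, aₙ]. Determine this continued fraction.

[57; 3, 12, 12]

⌊25624/447⌋ = 57, remainder 145
⌊447/145⌋ = 3, remainder 12
⌊145/12⌋ = 12, remainder 1
⌊12/1⌋ = 12, remainder 0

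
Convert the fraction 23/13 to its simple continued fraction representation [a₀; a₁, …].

⌊23/13⌋ = 1, remainder 10
⌊13/10⌋ = 1, remainder 3
⌊10/3⌋ = 3, remainder 1
⌊3/1⌋ = 3, remainder 0

[1; 1, 3, 3]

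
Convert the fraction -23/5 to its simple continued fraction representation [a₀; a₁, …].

⌊-23/5⌋ = -5, remainder 2
⌊5/2⌋ = 2, remainder 1
⌊2/1⌋ = 2, remainder 0

[-5; 2, 2]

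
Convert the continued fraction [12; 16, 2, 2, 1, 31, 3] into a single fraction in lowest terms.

133345/11056

Use the convergent recurrence hₖ = aₖ·hₖ₋₁ + hₖ₋₂ (and likewise for the denominators kₖ):
a_0 = 12: 12/1
a_1 = 16: 193/16
a_2 = 2: 398/33
a_3 = 2: 989/82
a_4 = 1: 1387/115
a_5 = 31: 43986/3647
a_6 = 3: 133345/11056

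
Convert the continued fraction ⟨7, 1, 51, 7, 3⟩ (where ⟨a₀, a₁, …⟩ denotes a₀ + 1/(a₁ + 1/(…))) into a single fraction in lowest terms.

Start with 3.
7 + 1/(3/1) = 7 + 1/3 = 22/3
51 + 1/(22/3) = 51 + 3/22 = 1125/22
1 + 1/(1125/22) = 1 + 22/1125 = 1147/1125
7 + 1/(1147/1125) = 7 + 1125/1147 = 9154/1147

9154/1147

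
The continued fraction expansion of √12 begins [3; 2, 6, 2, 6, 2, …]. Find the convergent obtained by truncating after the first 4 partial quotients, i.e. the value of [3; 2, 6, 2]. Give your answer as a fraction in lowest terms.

97/28

a_0 = 3: 3/1
a_1 = 2: 7/2
a_2 = 6: 45/13
a_3 = 2: 97/28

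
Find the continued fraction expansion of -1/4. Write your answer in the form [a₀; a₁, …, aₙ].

[-1; 1, 3]

Repeatedly divide and take the remainder:
⌊-1/4⌋ = -1, remainder 3
⌊4/3⌋ = 1, remainder 1
⌊3/1⌋ = 3, remainder 0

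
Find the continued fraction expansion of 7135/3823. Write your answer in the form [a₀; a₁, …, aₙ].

7135 ÷ 3823 → quotient 1, remainder 3312
3823 ÷ 3312 → quotient 1, remainder 511
3312 ÷ 511 → quotient 6, remainder 246
511 ÷ 246 → quotient 2, remainder 19
246 ÷ 19 → quotient 12, remainder 18
19 ÷ 18 → quotient 1, remainder 1
18 ÷ 1 → quotient 18, remainder 0

[1; 1, 6, 2, 12, 1, 18]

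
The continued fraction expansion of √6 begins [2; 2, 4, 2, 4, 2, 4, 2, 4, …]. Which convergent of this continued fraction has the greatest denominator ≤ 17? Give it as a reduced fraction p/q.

List convergents until the denominator exceeds the bound:
a_0 = 2: 2/1  (≤ bound)
a_1 = 2: 5/2  (≤ bound)
a_2 = 4: 22/9  (≤ bound)
a_3 = 2: 49/20  (> 17, stop)

22/9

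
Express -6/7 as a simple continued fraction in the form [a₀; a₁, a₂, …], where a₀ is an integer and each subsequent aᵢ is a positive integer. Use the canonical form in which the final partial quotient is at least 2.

[-1; 7]

-6 = -1·7 + 1, so a_0 = -1
7 = 7·1 + 0, so a_1 = 7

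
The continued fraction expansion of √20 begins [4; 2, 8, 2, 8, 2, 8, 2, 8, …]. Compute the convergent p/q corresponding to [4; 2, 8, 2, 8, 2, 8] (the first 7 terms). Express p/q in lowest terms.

24476/5473

Compute successive convergents:
a_0 = 4: 4/1
a_1 = 2: 9/2
a_2 = 8: 76/17
a_3 = 2: 161/36
a_4 = 8: 1364/305
a_5 = 2: 2889/646
a_6 = 8: 24476/5473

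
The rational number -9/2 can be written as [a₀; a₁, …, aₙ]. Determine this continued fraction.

[-5; 2]

⌊-9/2⌋ = -5, remainder 1
⌊2/1⌋ = 2, remainder 0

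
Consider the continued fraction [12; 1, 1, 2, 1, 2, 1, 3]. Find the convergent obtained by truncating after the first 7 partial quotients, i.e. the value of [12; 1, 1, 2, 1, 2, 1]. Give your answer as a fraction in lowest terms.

Start with 1.
2 + 1/(1/1) = 2 + 1/1 = 3/1
1 + 1/(3/1) = 1 + 1/3 = 4/3
2 + 1/(4/3) = 2 + 3/4 = 11/4
1 + 1/(11/4) = 1 + 4/11 = 15/11
1 + 1/(15/11) = 1 + 11/15 = 26/15
12 + 1/(26/15) = 12 + 15/26 = 327/26

327/26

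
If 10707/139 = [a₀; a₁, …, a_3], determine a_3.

Apply division with remainder until the remainder is 0:
⌊10707/139⌋ = 77, remainder 4
⌊139/4⌋ = 34, remainder 3
⌊4/3⌋ = 1, remainder 1
⌊3/1⌋ = 3, remainder 0

3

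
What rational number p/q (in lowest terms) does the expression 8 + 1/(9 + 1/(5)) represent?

Start with 5.
9 + 1/(5/1) = 9 + 1/5 = 46/5
8 + 1/(46/5) = 8 + 5/46 = 373/46

373/46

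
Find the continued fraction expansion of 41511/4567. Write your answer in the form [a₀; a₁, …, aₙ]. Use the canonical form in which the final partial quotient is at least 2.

[9; 11, 5, 6, 13]

41511 = 9·4567 + 408, so a_0 = 9
4567 = 11·408 + 79, so a_1 = 11
408 = 5·79 + 13, so a_2 = 5
79 = 6·13 + 1, so a_3 = 6
13 = 13·1 + 0, so a_4 = 13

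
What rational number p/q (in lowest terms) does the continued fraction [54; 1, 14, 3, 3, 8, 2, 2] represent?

365645/6656

Starting at the tail and folding back:
Start with 2.
2 + 1/(2/1) = 2 + 1/2 = 5/2
8 + 1/(5/2) = 8 + 2/5 = 42/5
3 + 1/(42/5) = 3 + 5/42 = 131/42
3 + 1/(131/42) = 3 + 42/131 = 435/131
14 + 1/(435/131) = 14 + 131/435 = 6221/435
1 + 1/(6221/435) = 1 + 435/6221 = 6656/6221
54 + 1/(6656/6221) = 54 + 6221/6656 = 365645/6656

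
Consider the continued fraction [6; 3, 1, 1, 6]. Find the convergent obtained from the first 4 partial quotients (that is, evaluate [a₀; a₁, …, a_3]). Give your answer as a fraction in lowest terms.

44/7

Start with 1.
1 + 1/(1/1) = 1 + 1/1 = 2/1
3 + 1/(2/1) = 3 + 1/2 = 7/2
6 + 1/(7/2) = 6 + 2/7 = 44/7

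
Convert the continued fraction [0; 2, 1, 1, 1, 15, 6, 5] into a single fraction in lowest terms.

a_0 = 0: 0/1
a_1 = 2: 1/2
a_2 = 1: 1/3
a_3 = 1: 2/5
a_4 = 1: 3/8
a_5 = 15: 47/125
a_6 = 6: 285/758
a_7 = 5: 1472/3915

1472/3915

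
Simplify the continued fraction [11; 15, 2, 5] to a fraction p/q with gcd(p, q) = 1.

Start with 5.
2 + 1/(5/1) = 2 + 1/5 = 11/5
15 + 1/(11/5) = 15 + 5/11 = 170/11
11 + 1/(170/11) = 11 + 11/170 = 1881/170

1881/170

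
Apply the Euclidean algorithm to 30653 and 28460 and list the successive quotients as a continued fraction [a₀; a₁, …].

[1; 12, 1, 43, 1, 3, 12]

⌊30653/28460⌋ = 1, remainder 2193
⌊28460/2193⌋ = 12, remainder 2144
⌊2193/2144⌋ = 1, remainder 49
⌊2144/49⌋ = 43, remainder 37
⌊49/37⌋ = 1, remainder 12
⌊37/12⌋ = 3, remainder 1
⌊12/1⌋ = 12, remainder 0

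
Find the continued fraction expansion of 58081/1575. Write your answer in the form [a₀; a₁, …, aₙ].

Run the Euclidean algorithm, recording each quotient:
⌊58081/1575⌋ = 36, remainder 1381
⌊1575/1381⌋ = 1, remainder 194
⌊1381/194⌋ = 7, remainder 23
⌊194/23⌋ = 8, remainder 10
⌊23/10⌋ = 2, remainder 3
⌊10/3⌋ = 3, remainder 1
⌊3/1⌋ = 3, remainder 0

[36; 1, 7, 8, 2, 3, 3]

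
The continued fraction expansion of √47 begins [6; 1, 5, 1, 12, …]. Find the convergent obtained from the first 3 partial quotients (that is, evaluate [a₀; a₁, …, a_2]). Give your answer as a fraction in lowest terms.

41/6

Work from the innermost term outward:
Start with 5.
1 + 1/(5/1) = 1 + 1/5 = 6/5
6 + 1/(6/5) = 6 + 5/6 = 41/6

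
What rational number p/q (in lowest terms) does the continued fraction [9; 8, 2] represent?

Start with 2.
8 + 1/(2/1) = 8 + 1/2 = 17/2
9 + 1/(17/2) = 9 + 2/17 = 155/17

155/17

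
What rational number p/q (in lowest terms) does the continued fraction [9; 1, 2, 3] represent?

Build up convergents one term at a time:
a_0 = 9: 9/1
a_1 = 1: 10/1
a_2 = 2: 29/3
a_3 = 3: 97/10

97/10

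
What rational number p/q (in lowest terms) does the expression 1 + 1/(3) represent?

4/3

a_0 = 1: 1/1
a_1 = 3: 4/3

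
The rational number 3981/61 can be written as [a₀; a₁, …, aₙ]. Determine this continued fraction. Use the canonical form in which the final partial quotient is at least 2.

[65; 3, 1, 4, 3]

3981 ÷ 61 → quotient 65, remainder 16
61 ÷ 16 → quotient 3, remainder 13
16 ÷ 13 → quotient 1, remainder 3
13 ÷ 3 → quotient 4, remainder 1
3 ÷ 1 → quotient 3, remainder 0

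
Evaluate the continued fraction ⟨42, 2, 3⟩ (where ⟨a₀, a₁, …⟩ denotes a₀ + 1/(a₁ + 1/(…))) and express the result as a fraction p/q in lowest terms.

297/7

Start with 3.
2 + 1/(3/1) = 2 + 1/3 = 7/3
42 + 1/(7/3) = 42 + 3/7 = 297/7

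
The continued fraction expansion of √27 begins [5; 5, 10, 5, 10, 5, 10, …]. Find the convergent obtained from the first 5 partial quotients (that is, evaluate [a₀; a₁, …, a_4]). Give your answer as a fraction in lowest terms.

13775/2651

a_0 = 5: 5/1
a_1 = 5: 26/5
a_2 = 10: 265/51
a_3 = 5: 1351/260
a_4 = 10: 13775/2651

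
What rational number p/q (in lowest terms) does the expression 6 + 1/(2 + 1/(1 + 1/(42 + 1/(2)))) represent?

1641/259

Start with 2.
42 + 1/(2/1) = 42 + 1/2 = 85/2
1 + 1/(85/2) = 1 + 2/85 = 87/85
2 + 1/(87/85) = 2 + 85/87 = 259/87
6 + 1/(259/87) = 6 + 87/259 = 1641/259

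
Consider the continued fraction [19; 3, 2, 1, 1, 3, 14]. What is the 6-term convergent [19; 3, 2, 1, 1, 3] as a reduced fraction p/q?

1177/61

Starting at the tail and folding back:
Start with 3.
1 + 1/(3/1) = 1 + 1/3 = 4/3
1 + 1/(4/3) = 1 + 3/4 = 7/4
2 + 1/(7/4) = 2 + 4/7 = 18/7
3 + 1/(18/7) = 3 + 7/18 = 61/18
19 + 1/(61/18) = 19 + 18/61 = 1177/61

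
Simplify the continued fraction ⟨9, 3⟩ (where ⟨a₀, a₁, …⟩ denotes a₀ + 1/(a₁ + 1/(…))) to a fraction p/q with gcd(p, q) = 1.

28/3

Start with 3.
9 + 1/(3/1) = 9 + 1/3 = 28/3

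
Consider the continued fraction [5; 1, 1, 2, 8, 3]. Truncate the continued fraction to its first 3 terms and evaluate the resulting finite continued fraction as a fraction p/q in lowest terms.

11/2

Compute successive convergents:
a_0 = 5: 5/1
a_1 = 1: 6/1
a_2 = 1: 11/2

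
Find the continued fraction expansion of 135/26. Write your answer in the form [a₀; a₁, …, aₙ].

[5; 5, 5]

Apply division with remainder until the remainder is 0:
135 ÷ 26 → quotient 5, remainder 5
26 ÷ 5 → quotient 5, remainder 1
5 ÷ 1 → quotient 5, remainder 0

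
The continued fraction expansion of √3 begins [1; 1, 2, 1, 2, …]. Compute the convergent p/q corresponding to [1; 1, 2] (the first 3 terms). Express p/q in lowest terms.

a_0 = 1: 1/1
a_1 = 1: 2/1
a_2 = 2: 5/3

5/3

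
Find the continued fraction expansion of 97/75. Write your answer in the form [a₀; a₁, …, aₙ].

[1; 3, 2, 2, 4]

97 = 1·75 + 22, so a_0 = 1
75 = 3·22 + 9, so a_1 = 3
22 = 2·9 + 4, so a_2 = 2
9 = 2·4 + 1, so a_3 = 2
4 = 4·1 + 0, so a_4 = 4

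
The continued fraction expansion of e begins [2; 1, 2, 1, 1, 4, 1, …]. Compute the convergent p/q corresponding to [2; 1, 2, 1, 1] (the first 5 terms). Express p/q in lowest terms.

19/7

Collapse the nested fraction from the inside out:
Start with 1.
1 + 1/(1/1) = 1 + 1/1 = 2/1
2 + 1/(2/1) = 2 + 1/2 = 5/2
1 + 1/(5/2) = 1 + 2/5 = 7/5
2 + 1/(7/5) = 2 + 5/7 = 19/7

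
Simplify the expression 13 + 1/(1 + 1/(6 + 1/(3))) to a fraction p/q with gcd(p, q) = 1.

305/22

Compute successive convergents:
a_0 = 13: 13/1
a_1 = 1: 14/1
a_2 = 6: 97/7
a_3 = 3: 305/22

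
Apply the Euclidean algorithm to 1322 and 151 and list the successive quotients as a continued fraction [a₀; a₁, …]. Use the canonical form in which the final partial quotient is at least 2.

[8; 1, 3, 12, 3]

1322 ÷ 151 → quotient 8, remainder 114
151 ÷ 114 → quotient 1, remainder 37
114 ÷ 37 → quotient 3, remainder 3
37 ÷ 3 → quotient 12, remainder 1
3 ÷ 1 → quotient 3, remainder 0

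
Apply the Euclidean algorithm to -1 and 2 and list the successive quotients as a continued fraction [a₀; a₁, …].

Repeatedly divide and take the remainder:
⌊-1/2⌋ = -1, remainder 1
⌊2/1⌋ = 2, remainder 0

[-1; 2]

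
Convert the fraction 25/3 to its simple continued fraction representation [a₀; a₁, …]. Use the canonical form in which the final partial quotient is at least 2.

Repeatedly divide and take the remainder:
25 ÷ 3 → quotient 8, remainder 1
3 ÷ 1 → quotient 3, remainder 0

[8; 3]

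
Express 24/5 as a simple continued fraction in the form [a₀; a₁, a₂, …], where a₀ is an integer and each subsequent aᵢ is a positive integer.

Repeatedly divide and take the remainder:
24 ÷ 5 → quotient 4, remainder 4
5 ÷ 4 → quotient 1, remainder 1
4 ÷ 1 → quotient 4, remainder 0

[4; 1, 4]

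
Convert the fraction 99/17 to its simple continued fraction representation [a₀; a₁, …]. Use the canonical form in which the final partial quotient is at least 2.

[5; 1, 4, 1, 2]

Apply division with remainder until the remainder is 0:
99 ÷ 17 → quotient 5, remainder 14
17 ÷ 14 → quotient 1, remainder 3
14 ÷ 3 → quotient 4, remainder 2
3 ÷ 2 → quotient 1, remainder 1
2 ÷ 1 → quotient 2, remainder 0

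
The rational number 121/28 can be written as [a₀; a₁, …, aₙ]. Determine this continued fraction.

[4; 3, 9]

121 = 4·28 + 9, so a_0 = 4
28 = 3·9 + 1, so a_1 = 3
9 = 9·1 + 0, so a_2 = 9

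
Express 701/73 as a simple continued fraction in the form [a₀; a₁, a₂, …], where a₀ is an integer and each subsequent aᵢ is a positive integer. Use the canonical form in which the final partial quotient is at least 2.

[9; 1, 1, 1, 1, 14]

Repeatedly divide and take the remainder:
701 = 9·73 + 44, so a_0 = 9
73 = 1·44 + 29, so a_1 = 1
44 = 1·29 + 15, so a_2 = 1
29 = 1·15 + 14, so a_3 = 1
15 = 1·14 + 1, so a_4 = 1
14 = 14·1 + 0, so a_5 = 14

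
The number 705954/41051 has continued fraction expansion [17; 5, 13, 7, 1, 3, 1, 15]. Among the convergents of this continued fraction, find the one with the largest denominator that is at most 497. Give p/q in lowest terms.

a_0 = 17: 17/1  (≤ bound)
a_1 = 5: 86/5  (≤ bound)
a_2 = 13: 1135/66  (≤ bound)
a_3 = 7: 8031/467  (≤ bound)
a_4 = 1: 9166/533  (> 497, stop)

8031/467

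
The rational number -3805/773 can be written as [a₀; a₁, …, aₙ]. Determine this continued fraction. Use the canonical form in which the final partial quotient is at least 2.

-3805 = -5·773 + 60, so a_0 = -5
773 = 12·60 + 53, so a_1 = 12
60 = 1·53 + 7, so a_2 = 1
53 = 7·7 + 4, so a_3 = 7
7 = 1·4 + 3, so a_4 = 1
4 = 1·3 + 1, so a_5 = 1
3 = 3·1 + 0, so a_6 = 3

[-5; 12, 1, 7, 1, 1, 3]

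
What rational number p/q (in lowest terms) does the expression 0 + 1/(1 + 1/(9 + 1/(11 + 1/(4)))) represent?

409/454

Use the convergent recurrence hₖ = aₖ·hₖ₋₁ + hₖ₋₂ (and likewise for the denominators kₖ):
a_0 = 0: 0/1
a_1 = 1: 1/1
a_2 = 9: 9/10
a_3 = 11: 100/111
a_4 = 4: 409/454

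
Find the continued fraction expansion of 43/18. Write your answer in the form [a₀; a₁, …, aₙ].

Run the Euclidean algorithm, recording each quotient:
43 ÷ 18 → quotient 2, remainder 7
18 ÷ 7 → quotient 2, remainder 4
7 ÷ 4 → quotient 1, remainder 3
4 ÷ 3 → quotient 1, remainder 1
3 ÷ 1 → quotient 3, remainder 0

[2; 2, 1, 1, 3]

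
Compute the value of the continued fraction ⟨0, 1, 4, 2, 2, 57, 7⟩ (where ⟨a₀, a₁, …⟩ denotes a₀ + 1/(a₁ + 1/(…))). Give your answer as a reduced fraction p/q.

8863/10877

Use the convergent recurrence hₖ = aₖ·hₖ₋₁ + hₖ₋₂ (and likewise for the denominators kₖ):
a_0 = 0: 0/1
a_1 = 1: 1/1
a_2 = 4: 4/5
a_3 = 2: 9/11
a_4 = 2: 22/27
a_5 = 57: 1263/1550
a_6 = 7: 8863/10877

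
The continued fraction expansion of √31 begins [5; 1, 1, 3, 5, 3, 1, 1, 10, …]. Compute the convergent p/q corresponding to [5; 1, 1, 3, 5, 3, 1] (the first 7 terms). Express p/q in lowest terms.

a_0 = 5: 5/1
a_1 = 1: 6/1
a_2 = 1: 11/2
a_3 = 3: 39/7
a_4 = 5: 206/37
a_5 = 3: 657/118
a_6 = 1: 863/155

863/155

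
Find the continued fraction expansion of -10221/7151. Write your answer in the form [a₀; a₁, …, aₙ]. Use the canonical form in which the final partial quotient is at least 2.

[-2; 1, 1, 3, 27, 3, 12]

Run the Euclidean algorithm, recording each quotient:
-10221 = -2·7151 + 4081, so a_0 = -2
7151 = 1·4081 + 3070, so a_1 = 1
4081 = 1·3070 + 1011, so a_2 = 1
3070 = 3·1011 + 37, so a_3 = 3
1011 = 27·37 + 12, so a_4 = 27
37 = 3·12 + 1, so a_5 = 3
12 = 12·1 + 0, so a_6 = 12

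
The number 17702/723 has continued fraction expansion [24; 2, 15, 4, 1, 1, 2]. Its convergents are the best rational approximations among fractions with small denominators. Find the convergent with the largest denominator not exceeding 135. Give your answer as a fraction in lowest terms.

a_0 = 24: 24/1  (≤ bound)
a_1 = 2: 49/2  (≤ bound)
a_2 = 15: 759/31  (≤ bound)
a_3 = 4: 3085/126  (≤ bound)
a_4 = 1: 3844/157  (> 135, stop)

3085/126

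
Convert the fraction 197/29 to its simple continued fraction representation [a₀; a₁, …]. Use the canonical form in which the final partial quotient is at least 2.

[6; 1, 3, 1, 5]

Repeatedly divide and take the remainder:
⌊197/29⌋ = 6, remainder 23
⌊29/23⌋ = 1, remainder 6
⌊23/6⌋ = 3, remainder 5
⌊6/5⌋ = 1, remainder 1
⌊5/1⌋ = 5, remainder 0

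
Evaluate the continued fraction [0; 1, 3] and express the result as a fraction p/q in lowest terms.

a_0 = 0: 0/1
a_1 = 1: 1/1
a_2 = 3: 3/4

3/4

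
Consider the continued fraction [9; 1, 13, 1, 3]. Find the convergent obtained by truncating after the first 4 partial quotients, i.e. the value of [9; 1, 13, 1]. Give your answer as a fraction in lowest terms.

Collapse the nested fraction from the inside out:
Start with 1.
13 + 1/(1/1) = 13 + 1/1 = 14/1
1 + 1/(14/1) = 1 + 1/14 = 15/14
9 + 1/(15/14) = 9 + 14/15 = 149/15

149/15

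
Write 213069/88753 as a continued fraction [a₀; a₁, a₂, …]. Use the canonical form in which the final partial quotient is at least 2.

[2; 2, 2, 57, 22, 14]

213069 ÷ 88753 → quotient 2, remainder 35563
88753 ÷ 35563 → quotient 2, remainder 17627
35563 ÷ 17627 → quotient 2, remainder 309
17627 ÷ 309 → quotient 57, remainder 14
309 ÷ 14 → quotient 22, remainder 1
14 ÷ 1 → quotient 14, remainder 0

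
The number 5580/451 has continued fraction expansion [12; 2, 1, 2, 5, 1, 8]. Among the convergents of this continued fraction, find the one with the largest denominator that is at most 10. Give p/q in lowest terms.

99/8

a_0 = 12: 12/1  (≤ bound)
a_1 = 2: 25/2  (≤ bound)
a_2 = 1: 37/3  (≤ bound)
a_3 = 2: 99/8  (≤ bound)
a_4 = 5: 532/43  (> 10, stop)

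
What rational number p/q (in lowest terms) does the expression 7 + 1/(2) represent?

a_0 = 7: 7/1
a_1 = 2: 15/2

15/2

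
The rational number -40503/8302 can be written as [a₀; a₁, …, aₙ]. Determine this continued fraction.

[-5; 8, 4, 10, 1, 2, 3, 2]

Repeatedly divide and take the remainder:
-40503 = -5·8302 + 1007, so a_0 = -5
8302 = 8·1007 + 246, so a_1 = 8
1007 = 4·246 + 23, so a_2 = 4
246 = 10·23 + 16, so a_3 = 10
23 = 1·16 + 7, so a_4 = 1
16 = 2·7 + 2, so a_5 = 2
7 = 3·2 + 1, so a_6 = 3
2 = 2·1 + 0, so a_7 = 2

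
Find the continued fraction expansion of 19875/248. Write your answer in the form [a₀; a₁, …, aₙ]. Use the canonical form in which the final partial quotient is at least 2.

[80; 7, 11, 1, 2]

19875 = 80·248 + 35, so a_0 = 80
248 = 7·35 + 3, so a_1 = 7
35 = 11·3 + 2, so a_2 = 11
3 = 1·2 + 1, so a_3 = 1
2 = 2·1 + 0, so a_4 = 2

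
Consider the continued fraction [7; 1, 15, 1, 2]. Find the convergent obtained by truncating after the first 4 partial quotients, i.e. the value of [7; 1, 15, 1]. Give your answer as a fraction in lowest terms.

135/17

Use the convergent recurrence hₖ = aₖ·hₖ₋₁ + hₖ₋₂ (and likewise for the denominators kₖ):
a_0 = 7: 7/1
a_1 = 1: 8/1
a_2 = 15: 127/16
a_3 = 1: 135/17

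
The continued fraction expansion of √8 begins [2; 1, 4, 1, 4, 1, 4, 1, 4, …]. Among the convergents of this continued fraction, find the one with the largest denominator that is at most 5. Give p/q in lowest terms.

List convergents until the denominator exceeds the bound:
a_0 = 2: 2/1  (≤ bound)
a_1 = 1: 3/1  (≤ bound)
a_2 = 4: 14/5  (≤ bound)
a_3 = 1: 17/6  (> 5, stop)

14/5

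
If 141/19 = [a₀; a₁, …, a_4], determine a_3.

⌊141/19⌋ = 7, remainder 8
⌊19/8⌋ = 2, remainder 3
⌊8/3⌋ = 2, remainder 2
⌊3/2⌋ = 1, remainder 1

1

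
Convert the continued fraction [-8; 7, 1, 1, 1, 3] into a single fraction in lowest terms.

-661/84

Use the convergent recurrence hₖ = aₖ·hₖ₋₁ + hₖ₋₂ (and likewise for the denominators kₖ):
a_0 = -8: -8/1
a_1 = 7: -55/7
a_2 = 1: -63/8
a_3 = 1: -118/15
a_4 = 1: -181/23
a_5 = 3: -661/84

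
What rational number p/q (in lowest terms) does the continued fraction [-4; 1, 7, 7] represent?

a_0 = -4: -4/1
a_1 = 1: -3/1
a_2 = 7: -25/8
a_3 = 7: -178/57

-178/57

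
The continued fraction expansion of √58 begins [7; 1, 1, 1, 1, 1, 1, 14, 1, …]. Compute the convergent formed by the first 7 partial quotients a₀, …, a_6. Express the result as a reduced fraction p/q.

99/13

a_0 = 7: 7/1
a_1 = 1: 8/1
a_2 = 1: 15/2
a_3 = 1: 23/3
a_4 = 1: 38/5
a_5 = 1: 61/8
a_6 = 1: 99/13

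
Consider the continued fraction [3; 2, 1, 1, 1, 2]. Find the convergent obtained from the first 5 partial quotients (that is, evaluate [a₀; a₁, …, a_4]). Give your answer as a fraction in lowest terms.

Collapse the nested fraction from the inside out:
Start with 1.
1 + 1/(1/1) = 1 + 1/1 = 2/1
1 + 1/(2/1) = 1 + 1/2 = 3/2
2 + 1/(3/2) = 2 + 2/3 = 8/3
3 + 1/(8/3) = 3 + 3/8 = 27/8

27/8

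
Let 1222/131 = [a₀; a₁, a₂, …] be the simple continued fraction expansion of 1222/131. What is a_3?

Repeatedly divide and take the remainder:
1222 ÷ 131 → quotient 9, remainder 43
131 ÷ 43 → quotient 3, remainder 2
43 ÷ 2 → quotient 21, remainder 1
2 ÷ 1 → quotient 2, remainder 0

2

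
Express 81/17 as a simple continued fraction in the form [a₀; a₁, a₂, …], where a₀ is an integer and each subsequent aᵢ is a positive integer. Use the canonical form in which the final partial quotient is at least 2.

81 = 4·17 + 13, so a_0 = 4
17 = 1·13 + 4, so a_1 = 1
13 = 3·4 + 1, so a_2 = 3
4 = 4·1 + 0, so a_3 = 4

[4; 1, 3, 4]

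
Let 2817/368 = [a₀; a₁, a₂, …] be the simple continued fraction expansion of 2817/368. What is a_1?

1

Repeatedly divide and take the remainder:
2817 = 7·368 + 241, so a_0 = 7
368 = 1·241 + 127, so a_1 = 1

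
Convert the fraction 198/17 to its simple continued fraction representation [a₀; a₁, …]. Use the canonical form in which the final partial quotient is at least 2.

⌊198/17⌋ = 11, remainder 11
⌊17/11⌋ = 1, remainder 6
⌊11/6⌋ = 1, remainder 5
⌊6/5⌋ = 1, remainder 1
⌊5/1⌋ = 5, remainder 0

[11; 1, 1, 1, 5]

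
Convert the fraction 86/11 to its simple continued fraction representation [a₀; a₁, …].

[7; 1, 4, 2]

86 ÷ 11 → quotient 7, remainder 9
11 ÷ 9 → quotient 1, remainder 2
9 ÷ 2 → quotient 4, remainder 1
2 ÷ 1 → quotient 2, remainder 0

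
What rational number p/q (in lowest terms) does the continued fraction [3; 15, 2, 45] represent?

Start with 45.
2 + 1/(45/1) = 2 + 1/45 = 91/45
15 + 1/(91/45) = 15 + 45/91 = 1410/91
3 + 1/(1410/91) = 3 + 91/1410 = 4321/1410

4321/1410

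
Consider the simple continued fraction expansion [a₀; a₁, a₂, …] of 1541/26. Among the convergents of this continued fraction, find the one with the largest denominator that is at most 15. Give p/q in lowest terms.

652/11

a_0 = 59: 59/1  (≤ bound)
a_1 = 3: 178/3  (≤ bound)
a_2 = 1: 237/4  (≤ bound)
a_3 = 2: 652/11  (≤ bound)
a_4 = 2: 1541/26  (> 15, stop)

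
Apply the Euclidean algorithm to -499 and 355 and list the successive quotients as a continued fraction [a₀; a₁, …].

-499 = -2·355 + 211, so a_0 = -2
355 = 1·211 + 144, so a_1 = 1
211 = 1·144 + 67, so a_2 = 1
144 = 2·67 + 10, so a_3 = 2
67 = 6·10 + 7, so a_4 = 6
10 = 1·7 + 3, so a_5 = 1
7 = 2·3 + 1, so a_6 = 2
3 = 3·1 + 0, so a_7 = 3

[-2; 1, 1, 2, 6, 1, 2, 3]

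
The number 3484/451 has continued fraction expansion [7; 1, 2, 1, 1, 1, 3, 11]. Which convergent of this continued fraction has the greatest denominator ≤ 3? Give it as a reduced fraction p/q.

a_0 = 7: 7/1  (≤ bound)
a_1 = 1: 8/1  (≤ bound)
a_2 = 2: 23/3  (≤ bound)
a_3 = 1: 31/4  (> 3, stop)

23/3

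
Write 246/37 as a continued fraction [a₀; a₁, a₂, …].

Apply division with remainder until the remainder is 0:
⌊246/37⌋ = 6, remainder 24
⌊37/24⌋ = 1, remainder 13
⌊24/13⌋ = 1, remainder 11
⌊13/11⌋ = 1, remainder 2
⌊11/2⌋ = 5, remainder 1
⌊2/1⌋ = 2, remainder 0

[6; 1, 1, 1, 5, 2]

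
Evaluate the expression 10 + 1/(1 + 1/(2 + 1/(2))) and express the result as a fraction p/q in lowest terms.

75/7

Build up convergents one term at a time:
a_0 = 10: 10/1
a_1 = 1: 11/1
a_2 = 2: 32/3
a_3 = 2: 75/7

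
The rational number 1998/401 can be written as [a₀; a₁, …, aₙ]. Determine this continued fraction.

[4; 1, 56, 3, 2]

Run the Euclidean algorithm, recording each quotient:
1998 = 4·401 + 394, so a_0 = 4
401 = 1·394 + 7, so a_1 = 1
394 = 56·7 + 2, so a_2 = 56
7 = 3·2 + 1, so a_3 = 3
2 = 2·1 + 0, so a_4 = 2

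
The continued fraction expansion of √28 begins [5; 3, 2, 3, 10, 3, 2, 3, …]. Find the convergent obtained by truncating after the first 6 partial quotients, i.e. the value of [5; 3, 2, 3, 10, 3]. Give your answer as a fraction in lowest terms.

4048/765

a_0 = 5: 5/1
a_1 = 3: 16/3
a_2 = 2: 37/7
a_3 = 3: 127/24
a_4 = 10: 1307/247
a_5 = 3: 4048/765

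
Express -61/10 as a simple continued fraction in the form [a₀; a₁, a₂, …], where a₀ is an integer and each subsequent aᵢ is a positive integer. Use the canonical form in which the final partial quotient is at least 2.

⌊-61/10⌋ = -7, remainder 9
⌊10/9⌋ = 1, remainder 1
⌊9/1⌋ = 9, remainder 0

[-7; 1, 9]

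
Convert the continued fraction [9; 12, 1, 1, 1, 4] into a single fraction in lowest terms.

1607/177

Start with 4.
1 + 1/(4/1) = 1 + 1/4 = 5/4
1 + 1/(5/4) = 1 + 4/5 = 9/5
1 + 1/(9/5) = 1 + 5/9 = 14/9
12 + 1/(14/9) = 12 + 9/14 = 177/14
9 + 1/(177/14) = 9 + 14/177 = 1607/177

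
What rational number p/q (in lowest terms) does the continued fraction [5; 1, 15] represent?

Start with 15.
1 + 1/(15/1) = 1 + 1/15 = 16/15
5 + 1/(16/15) = 5 + 15/16 = 95/16

95/16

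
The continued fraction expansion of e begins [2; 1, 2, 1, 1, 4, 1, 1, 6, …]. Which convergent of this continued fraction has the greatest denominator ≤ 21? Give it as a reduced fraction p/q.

a_0 = 2: 2/1  (≤ bound)
a_1 = 1: 3/1  (≤ bound)
a_2 = 2: 8/3  (≤ bound)
a_3 = 1: 11/4  (≤ bound)
a_4 = 1: 19/7  (≤ bound)
a_5 = 4: 87/32  (> 21, stop)

19/7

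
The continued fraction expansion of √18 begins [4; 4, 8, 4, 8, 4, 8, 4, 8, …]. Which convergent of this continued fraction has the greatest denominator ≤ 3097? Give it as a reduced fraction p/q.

4756/1121

List convergents until the denominator exceeds the bound:
a_0 = 4: 4/1  (≤ bound)
a_1 = 4: 17/4  (≤ bound)
a_2 = 8: 140/33  (≤ bound)
a_3 = 4: 577/136  (≤ bound)
a_4 = 8: 4756/1121  (≤ bound)
a_5 = 4: 19601/4620  (> 3097, stop)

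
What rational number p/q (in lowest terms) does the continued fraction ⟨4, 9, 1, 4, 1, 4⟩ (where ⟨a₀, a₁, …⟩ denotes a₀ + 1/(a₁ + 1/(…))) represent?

Start with 4.
1 + 1/(4/1) = 1 + 1/4 = 5/4
4 + 1/(5/4) = 4 + 4/5 = 24/5
1 + 1/(24/5) = 1 + 5/24 = 29/24
9 + 1/(29/24) = 9 + 24/29 = 285/29
4 + 1/(285/29) = 4 + 29/285 = 1169/285

1169/285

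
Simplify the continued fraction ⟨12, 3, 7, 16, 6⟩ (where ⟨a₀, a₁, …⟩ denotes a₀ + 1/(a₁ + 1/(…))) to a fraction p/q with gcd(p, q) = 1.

26509/2152

Collapse the nested fraction from the inside out:
Start with 6.
16 + 1/(6/1) = 16 + 1/6 = 97/6
7 + 1/(97/6) = 7 + 6/97 = 685/97
3 + 1/(685/97) = 3 + 97/685 = 2152/685
12 + 1/(2152/685) = 12 + 685/2152 = 26509/2152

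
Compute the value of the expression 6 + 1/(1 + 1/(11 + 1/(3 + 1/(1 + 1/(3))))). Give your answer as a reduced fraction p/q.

1273/184

Start with 3.
1 + 1/(3/1) = 1 + 1/3 = 4/3
3 + 1/(4/3) = 3 + 3/4 = 15/4
11 + 1/(15/4) = 11 + 4/15 = 169/15
1 + 1/(169/15) = 1 + 15/169 = 184/169
6 + 1/(184/169) = 6 + 169/184 = 1273/184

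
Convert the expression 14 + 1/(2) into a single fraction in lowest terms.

Start with 2.
14 + 1/(2/1) = 14 + 1/2 = 29/2

29/2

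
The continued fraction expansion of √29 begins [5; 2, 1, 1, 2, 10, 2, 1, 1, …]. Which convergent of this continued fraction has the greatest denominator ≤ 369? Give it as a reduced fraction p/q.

1524/283

a_0 = 5: 5/1  (≤ bound)
a_1 = 2: 11/2  (≤ bound)
a_2 = 1: 16/3  (≤ bound)
a_3 = 1: 27/5  (≤ bound)
a_4 = 2: 70/13  (≤ bound)
a_5 = 10: 727/135  (≤ bound)
a_6 = 2: 1524/283  (≤ bound)
a_7 = 1: 2251/418  (> 369, stop)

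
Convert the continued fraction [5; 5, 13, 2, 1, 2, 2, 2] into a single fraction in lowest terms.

Build up convergents one term at a time:
a_0 = 5: 5/1
a_1 = 5: 26/5
a_2 = 13: 343/66
a_3 = 2: 712/137
a_4 = 1: 1055/203
a_5 = 2: 2822/543
a_6 = 2: 6699/1289
a_7 = 2: 16220/3121

16220/3121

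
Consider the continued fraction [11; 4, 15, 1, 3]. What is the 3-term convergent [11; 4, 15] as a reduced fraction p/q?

Build up convergents one term at a time:
a_0 = 11: 11/1
a_1 = 4: 45/4
a_2 = 15: 686/61

686/61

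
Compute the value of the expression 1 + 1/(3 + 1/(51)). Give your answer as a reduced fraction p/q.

205/154

Collapse the nested fraction from the inside out:
Start with 51.
3 + 1/(51/1) = 3 + 1/51 = 154/51
1 + 1/(154/51) = 1 + 51/154 = 205/154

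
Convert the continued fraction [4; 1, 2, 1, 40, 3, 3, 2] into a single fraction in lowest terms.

Start with 2.
3 + 1/(2/1) = 3 + 1/2 = 7/2
3 + 1/(7/2) = 3 + 2/7 = 23/7
40 + 1/(23/7) = 40 + 7/23 = 927/23
1 + 1/(927/23) = 1 + 23/927 = 950/927
2 + 1/(950/927) = 2 + 927/950 = 2827/950
1 + 1/(2827/950) = 1 + 950/2827 = 3777/2827
4 + 1/(3777/2827) = 4 + 2827/3777 = 17935/3777

17935/3777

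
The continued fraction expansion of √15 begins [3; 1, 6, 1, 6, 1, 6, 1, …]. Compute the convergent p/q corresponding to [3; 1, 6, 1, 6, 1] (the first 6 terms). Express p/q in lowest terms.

244/63

Starting at the tail and folding back:
Start with 1.
6 + 1/(1/1) = 6 + 1/1 = 7/1
1 + 1/(7/1) = 1 + 1/7 = 8/7
6 + 1/(8/7) = 6 + 7/8 = 55/8
1 + 1/(55/8) = 1 + 8/55 = 63/55
3 + 1/(63/55) = 3 + 55/63 = 244/63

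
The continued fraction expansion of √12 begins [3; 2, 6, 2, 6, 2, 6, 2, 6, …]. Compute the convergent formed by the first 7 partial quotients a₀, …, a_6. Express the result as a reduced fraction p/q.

Collapse the nested fraction from the inside out:
Start with 6.
2 + 1/(6/1) = 2 + 1/6 = 13/6
6 + 1/(13/6) = 6 + 6/13 = 84/13
2 + 1/(84/13) = 2 + 13/84 = 181/84
6 + 1/(181/84) = 6 + 84/181 = 1170/181
2 + 1/(1170/181) = 2 + 181/1170 = 2521/1170
3 + 1/(2521/1170) = 3 + 1170/2521 = 8733/2521

8733/2521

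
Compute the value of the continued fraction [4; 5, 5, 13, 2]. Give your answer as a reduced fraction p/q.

Start with 2.
13 + 1/(2/1) = 13 + 1/2 = 27/2
5 + 1/(27/2) = 5 + 2/27 = 137/27
5 + 1/(137/27) = 5 + 27/137 = 712/137
4 + 1/(712/137) = 4 + 137/712 = 2985/712

2985/712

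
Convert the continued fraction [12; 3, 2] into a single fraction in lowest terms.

Starting at the tail and folding back:
Start with 2.
3 + 1/(2/1) = 3 + 1/2 = 7/2
12 + 1/(7/2) = 12 + 2/7 = 86/7

86/7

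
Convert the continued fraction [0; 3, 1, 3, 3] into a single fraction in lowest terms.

Starting at the tail and folding back:
Start with 3.
3 + 1/(3/1) = 3 + 1/3 = 10/3
1 + 1/(10/3) = 1 + 3/10 = 13/10
3 + 1/(13/10) = 3 + 10/13 = 49/13
0 + 1/(49/13) = 0 + 13/49 = 13/49

13/49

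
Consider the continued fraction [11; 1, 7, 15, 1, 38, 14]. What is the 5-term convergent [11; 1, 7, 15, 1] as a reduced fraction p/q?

1532/129

Starting at the tail and folding back:
Start with 1.
15 + 1/(1/1) = 15 + 1/1 = 16/1
7 + 1/(16/1) = 7 + 1/16 = 113/16
1 + 1/(113/16) = 1 + 16/113 = 129/113
11 + 1/(129/113) = 11 + 113/129 = 1532/129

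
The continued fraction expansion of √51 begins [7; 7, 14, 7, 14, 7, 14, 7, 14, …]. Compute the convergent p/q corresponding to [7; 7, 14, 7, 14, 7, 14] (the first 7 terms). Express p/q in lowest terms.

7068593/989801

Use the convergent recurrence hₖ = aₖ·hₖ₋₁ + hₖ₋₂ (and likewise for the denominators kₖ):
a_0 = 7: 7/1
a_1 = 7: 50/7
a_2 = 14: 707/99
a_3 = 7: 4999/700
a_4 = 14: 70693/9899
a_5 = 7: 499850/69993
a_6 = 14: 7068593/989801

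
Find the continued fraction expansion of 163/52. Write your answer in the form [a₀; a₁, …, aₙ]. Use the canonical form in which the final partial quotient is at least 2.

Repeatedly divide and take the remainder:
163 = 3·52 + 7, so a_0 = 3
52 = 7·7 + 3, so a_1 = 7
7 = 2·3 + 1, so a_2 = 2
3 = 3·1 + 0, so a_3 = 3

[3; 7, 2, 3]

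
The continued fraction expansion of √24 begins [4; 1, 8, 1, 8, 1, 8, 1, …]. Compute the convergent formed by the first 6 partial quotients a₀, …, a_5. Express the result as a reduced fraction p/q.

485/99

Starting at the tail and folding back:
Start with 1.
8 + 1/(1/1) = 8 + 1/1 = 9/1
1 + 1/(9/1) = 1 + 1/9 = 10/9
8 + 1/(10/9) = 8 + 9/10 = 89/10
1 + 1/(89/10) = 1 + 10/89 = 99/89
4 + 1/(99/89) = 4 + 89/99 = 485/99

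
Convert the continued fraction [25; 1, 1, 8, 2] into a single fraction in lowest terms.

a_0 = 25: 25/1
a_1 = 1: 26/1
a_2 = 1: 51/2
a_3 = 8: 434/17
a_4 = 2: 919/36

919/36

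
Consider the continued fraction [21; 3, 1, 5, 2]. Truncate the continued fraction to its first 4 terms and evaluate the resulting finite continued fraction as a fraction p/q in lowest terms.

489/23

Build up convergents one term at a time:
a_0 = 21: 21/1
a_1 = 3: 64/3
a_2 = 1: 85/4
a_3 = 5: 489/23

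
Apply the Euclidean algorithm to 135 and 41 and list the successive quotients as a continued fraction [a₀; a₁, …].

Apply division with remainder until the remainder is 0:
135 = 3·41 + 12, so a_0 = 3
41 = 3·12 + 5, so a_1 = 3
12 = 2·5 + 2, so a_2 = 2
5 = 2·2 + 1, so a_3 = 2
2 = 2·1 + 0, so a_4 = 2

[3; 3, 2, 2, 2]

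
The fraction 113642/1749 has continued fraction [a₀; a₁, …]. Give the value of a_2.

39

Repeatedly divide and take the remainder:
113642 ÷ 1749 → quotient 64, remainder 1706
1749 ÷ 1706 → quotient 1, remainder 43
1706 ÷ 43 → quotient 39, remainder 29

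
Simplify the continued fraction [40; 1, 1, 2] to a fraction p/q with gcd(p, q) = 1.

203/5

Work from the innermost term outward:
Start with 2.
1 + 1/(2/1) = 1 + 1/2 = 3/2
1 + 1/(3/2) = 1 + 2/3 = 5/3
40 + 1/(5/3) = 40 + 3/5 = 203/5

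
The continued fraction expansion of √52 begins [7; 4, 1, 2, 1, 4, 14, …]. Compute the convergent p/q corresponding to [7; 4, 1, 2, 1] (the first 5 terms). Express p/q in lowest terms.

137/19

Start with 1.
2 + 1/(1/1) = 2 + 1/1 = 3/1
1 + 1/(3/1) = 1 + 1/3 = 4/3
4 + 1/(4/3) = 4 + 3/4 = 19/4
7 + 1/(19/4) = 7 + 4/19 = 137/19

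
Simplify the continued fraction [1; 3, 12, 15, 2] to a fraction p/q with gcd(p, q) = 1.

1527/1153

a_0 = 1: 1/1
a_1 = 3: 4/3
a_2 = 12: 49/37
a_3 = 15: 739/558
a_4 = 2: 1527/1153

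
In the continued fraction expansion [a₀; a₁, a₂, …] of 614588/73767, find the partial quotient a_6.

1

Run the Euclidean algorithm, recording each quotient:
614588 ÷ 73767 → quotient 8, remainder 24452
73767 ÷ 24452 → quotient 3, remainder 411
24452 ÷ 411 → quotient 59, remainder 203
411 ÷ 203 → quotient 2, remainder 5
203 ÷ 5 → quotient 40, remainder 3
5 ÷ 3 → quotient 1, remainder 2
3 ÷ 2 → quotient 1, remainder 1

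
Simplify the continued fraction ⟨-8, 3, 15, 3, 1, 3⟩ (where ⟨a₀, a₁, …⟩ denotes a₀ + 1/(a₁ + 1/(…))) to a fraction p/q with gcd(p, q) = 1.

-5387/702

Work from the innermost term outward:
Start with 3.
1 + 1/(3/1) = 1 + 1/3 = 4/3
3 + 1/(4/3) = 3 + 3/4 = 15/4
15 + 1/(15/4) = 15 + 4/15 = 229/15
3 + 1/(229/15) = 3 + 15/229 = 702/229
-8 + 1/(702/229) = -8 + 229/702 = -5387/702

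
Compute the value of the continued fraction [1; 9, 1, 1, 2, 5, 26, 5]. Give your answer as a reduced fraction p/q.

Start with 5.
26 + 1/(5/1) = 26 + 1/5 = 131/5
5 + 1/(131/5) = 5 + 5/131 = 660/131
2 + 1/(660/131) = 2 + 131/660 = 1451/660
1 + 1/(1451/660) = 1 + 660/1451 = 2111/1451
1 + 1/(2111/1451) = 1 + 1451/2111 = 3562/2111
9 + 1/(3562/2111) = 9 + 2111/3562 = 34169/3562
1 + 1/(34169/3562) = 1 + 3562/34169 = 37731/34169

37731/34169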